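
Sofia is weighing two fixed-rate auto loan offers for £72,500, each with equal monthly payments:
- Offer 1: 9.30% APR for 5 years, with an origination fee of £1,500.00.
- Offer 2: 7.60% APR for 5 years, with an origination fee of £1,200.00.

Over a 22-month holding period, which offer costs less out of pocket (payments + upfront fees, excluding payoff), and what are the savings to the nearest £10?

Offer 2 by £1,610

Offer 1: at 9.30% the monthly rate is 0.0077500, so the payment is 72,500 × 0.0077500 / (1 − 1.0077500^−60) = £1,515.56.
Offer 2: at 7.60% the monthly rate is 0.0063333, so the payment is 72,500 × 0.0063333 / (1 − 1.0063333^−60) = £1,456.20.
Over 22 months: Offer 1 costs 22 × £1,515.56 + £1,500.00 = £34,842.32; Offer 2 costs 22 × £1,456.20 + £1,200.00 = £33,236.40.
Offer 2 is cheaper by £34,842.32 − £33,236.40 = £1,605.92.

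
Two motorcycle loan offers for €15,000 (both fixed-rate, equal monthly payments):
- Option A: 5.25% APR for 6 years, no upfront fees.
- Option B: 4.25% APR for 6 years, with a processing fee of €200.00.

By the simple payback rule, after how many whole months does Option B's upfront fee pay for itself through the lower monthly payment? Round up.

Option A: monthly rate = 5.25%/12 = 0.0043750; payment = 15,000 × 0.0043750 / (1 − (1+0.0043750)^−72) = €243.32.
Option B: monthly rate = 4.25%/12 = 0.0035417; payment = 15,000 × 0.0035417 / (1 − (1+0.0035417)^−72) = €236.39.
Monthly savings = €243.32 − €236.39 = €6.93.
Break-even = €200.00 / €6.93 = 28.86 → 29 months.

29 months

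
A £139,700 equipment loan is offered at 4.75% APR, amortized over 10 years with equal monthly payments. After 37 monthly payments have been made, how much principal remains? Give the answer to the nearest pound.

£103,447

With monthly rate i = 4.75%/12 = 0.0039583, the balance after k of n payments is P · [(1+i)^n − (1+i)^k] / [(1+i)^n − 1].
(1+0.0039583)^120 = 1.60650718 and (1+0.0039583)^37 = 1.15739204, so the balance is 139,700 × (1.60650718 − 1.15739204) / (1.60650718 − 1) = £103,447.06.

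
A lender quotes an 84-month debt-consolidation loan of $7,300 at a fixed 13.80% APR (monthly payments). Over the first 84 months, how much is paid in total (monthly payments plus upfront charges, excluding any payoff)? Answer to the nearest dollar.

$11,424

At 13.80% the monthly rate is 0.0115000, so the payment is 7,300 × 0.0115000 / (1 − 1.0115000^−84) = $136.00.
Total outlay = 84 × $136.00 = $11,424.00.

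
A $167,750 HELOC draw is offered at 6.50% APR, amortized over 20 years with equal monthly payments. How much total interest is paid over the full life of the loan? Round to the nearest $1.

$132,418

Monthly rate = 6.5%/12 = 0.0054167; payment = 167,750 × 0.0054167 / (1 − (1+0.0054167)^−240) = $1,250.70.
Total paid = 240 × $1,250.70 = $300,168.00; interest = $300,168.00 − $167,750 = $132,418.00.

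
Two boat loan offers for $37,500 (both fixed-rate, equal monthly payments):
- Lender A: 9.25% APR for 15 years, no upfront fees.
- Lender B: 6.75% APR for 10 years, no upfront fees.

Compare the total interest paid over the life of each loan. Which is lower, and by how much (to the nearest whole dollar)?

Lender B by $17,800

Lender A: at 9.25% the monthly rate is 0.0077083, so the payment is 37,500 × 0.0077083 / (1 − 1.0077083^−180) = $385.95.
Total interest on Lender A = 180 × $385.95 − $37,500 = $31,971.00.
Lender B: monthly rate = 6.75%/12 = 0.0056250; payment = 37,500 × 0.0056250 / (1 − (1+0.0056250)^−120) = $430.59.
Total interest on Lender B = 120 × $430.59 − $37,500 = $14,170.80.
Lender B is lower by $17,800.20.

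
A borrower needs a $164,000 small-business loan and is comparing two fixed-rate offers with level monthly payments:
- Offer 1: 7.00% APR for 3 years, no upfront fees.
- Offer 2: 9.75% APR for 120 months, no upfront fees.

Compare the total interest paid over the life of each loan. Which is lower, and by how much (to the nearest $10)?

Offer 1 by $75,060

Offer 1: at 7.00% the monthly rate is 0.0058333, so the payment is 164,000 × 0.0058333 / (1 − 1.0058333^−36) = $5,063.84.
Total interest on Offer 1 = 36 × $5,063.84 − $164,000 = $18,298.24.
Offer 2: at 9.75% the monthly rate is 0.0081250, so the payment is 164,000 × 0.0081250 / (1 − 1.0081250^−120) = $2,144.63.
Total interest on Offer 2 = 120 × $2,144.63 − $164,000 = $93,355.60.
Offer 1 is lower by $75,057.36.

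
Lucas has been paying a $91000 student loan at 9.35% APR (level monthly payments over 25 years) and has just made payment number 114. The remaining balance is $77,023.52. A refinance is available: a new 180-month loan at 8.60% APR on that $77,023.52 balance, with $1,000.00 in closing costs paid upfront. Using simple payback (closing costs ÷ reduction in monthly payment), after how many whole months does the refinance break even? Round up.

Current payment = 91,000 × 9.35%/12 / (1 − (1+0.0077917)^−300) = $785.60.
Refinanced payment = 77,023.52 × 0.0071667 / (1 − (1+0.0071667)^−180) = $763.00.
Monthly savings = $785.60 − $763.00 = $22.60.
Break-even = $1,000.00 / $22.60 = 44.25 → 45 months.

45 months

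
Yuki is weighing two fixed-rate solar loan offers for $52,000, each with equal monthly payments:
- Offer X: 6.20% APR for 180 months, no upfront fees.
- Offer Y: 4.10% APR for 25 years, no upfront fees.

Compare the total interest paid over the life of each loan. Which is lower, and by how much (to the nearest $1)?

Offer X by $3,206

Offer X: monthly rate = 6.2%/12 = 0.0051667; payment = 52,000 × 0.0051667 / (1 − (1+0.0051667)^−180) = $444.44.
Total interest on Offer X = 180 × $444.44 − $52,000 = $27,999.20.
Offer Y: monthly rate = 4.1%/12 = 0.0034167; payment = 52,000 × 0.0034167 / (1 − (1+0.0034167)^−300) = $277.35.
Total interest on Offer Y = 300 × $277.35 − $52,000 = $31,205.00.
Offer X is lower by $3,205.80.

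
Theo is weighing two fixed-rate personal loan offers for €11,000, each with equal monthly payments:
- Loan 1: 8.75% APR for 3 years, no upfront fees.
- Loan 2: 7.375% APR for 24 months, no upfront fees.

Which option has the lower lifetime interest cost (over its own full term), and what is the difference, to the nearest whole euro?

Loan 2 by €682

Loan 1: monthly rate = 8.75%/12 = 0.0072917; payment = 11,000 × 0.0072917 / (1 − (1+0.0072917)^−36) = €348.52.
Total interest on Loan 1 = 36 × €348.52 − €11,000 = €1,546.72.
Loan 2: at 7.375% the monthly rate is 0.0061458, so the payment is 11,000 × 0.0061458 / (1 − 1.0061458^−24) = €494.37.
Total interest on Loan 2 = 24 × €494.37 − €11,000 = €864.88.
Loan 2 is lower by €681.84.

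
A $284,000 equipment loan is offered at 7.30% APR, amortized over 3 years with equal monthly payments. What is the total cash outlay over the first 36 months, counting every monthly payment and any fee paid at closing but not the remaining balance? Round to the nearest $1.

At 7.30% the monthly rate is 0.0060833, so the payment is 284,000 × 0.0060833 / (1 − 1.0060833^−36) = $8,808.10.
Total outlay = 36 × $8,808.10 = $317,091.60.

$317,092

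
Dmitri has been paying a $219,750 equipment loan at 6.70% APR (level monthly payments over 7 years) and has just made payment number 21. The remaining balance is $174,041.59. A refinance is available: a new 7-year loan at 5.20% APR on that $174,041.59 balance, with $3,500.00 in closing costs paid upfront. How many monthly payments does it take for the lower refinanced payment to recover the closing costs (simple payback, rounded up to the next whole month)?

5 months

Current payment = 219,750 × 6.7%/12 / (1 − (1+0.0055833)^−84) = $3,284.48.
Refinanced payment = 174,041.59 × 0.0043333 / (1 − (1+0.0043333)^−84) = $2,476.28.
Monthly savings = $3,284.48 − $2,476.28 = $808.20.
Break-even = $3,500.00 / $808.20 = 4.33 → 5 months.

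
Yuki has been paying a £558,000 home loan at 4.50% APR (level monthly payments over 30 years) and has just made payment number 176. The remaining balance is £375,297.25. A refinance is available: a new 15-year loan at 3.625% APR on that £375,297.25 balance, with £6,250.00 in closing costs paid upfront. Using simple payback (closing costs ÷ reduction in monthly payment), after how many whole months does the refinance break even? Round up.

Current payment = 558,000 × 4.5%/12 / (1 − (1+0.0037500)^−360) = £2,827.30.
Refinanced payment = 375,297.25 × 0.0030208 / (1 − (1+0.0030208)^−180) = £2,706.03.
Monthly savings = £2,827.30 − £2,706.03 = £121.27.
Break-even = £6,250.00 / £121.27 = 51.54 → 52 months.

52 months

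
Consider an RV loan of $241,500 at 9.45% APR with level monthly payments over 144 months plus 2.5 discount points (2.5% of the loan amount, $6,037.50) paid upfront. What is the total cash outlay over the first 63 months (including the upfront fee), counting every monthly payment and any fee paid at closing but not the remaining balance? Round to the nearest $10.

At 9.45% the monthly rate is 0.0078750, so the payment is 241,500 × 0.0078750 / (1 − 1.0078750^−144) = $2,809.91.
Total outlay = 63 × $2,809.91 + $6,037.50 = $183,061.83.

$183,060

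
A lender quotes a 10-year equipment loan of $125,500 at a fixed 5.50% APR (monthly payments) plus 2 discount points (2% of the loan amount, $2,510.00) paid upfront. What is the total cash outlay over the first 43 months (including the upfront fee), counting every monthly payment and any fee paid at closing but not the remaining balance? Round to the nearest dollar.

Monthly rate = 5.5%/12 = 0.0045833; payment = 125,500 × 0.0045833 / (1 − (1+0.0045833)^−120) = $1,362.00.
Total outlay = 43 × $1,362.00 + $2,510.00 = $61,076.00.

$61,076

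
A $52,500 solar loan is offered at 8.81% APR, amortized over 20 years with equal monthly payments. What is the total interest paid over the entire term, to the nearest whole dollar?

At 8.81% the monthly rate is 0.0073417, so the payment is 52,500 × 0.0073417 / (1 − 1.0073417^−240) = $465.96.
Total paid = 240 × $465.96 = $111,830.40; interest = $111,830.40 − $52,500 = $59,330.40.

$59,330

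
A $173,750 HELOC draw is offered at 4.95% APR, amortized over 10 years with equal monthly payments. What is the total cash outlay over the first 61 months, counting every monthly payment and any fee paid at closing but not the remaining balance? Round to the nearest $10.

$112,160

Monthly rate = 4.95%/12 = 0.0041250; payment = 173,750 × 0.0041250 / (1 − (1+0.0041250)^−120) = $1,838.64.
Total outlay = 61 × $1,838.64 = $112,157.04.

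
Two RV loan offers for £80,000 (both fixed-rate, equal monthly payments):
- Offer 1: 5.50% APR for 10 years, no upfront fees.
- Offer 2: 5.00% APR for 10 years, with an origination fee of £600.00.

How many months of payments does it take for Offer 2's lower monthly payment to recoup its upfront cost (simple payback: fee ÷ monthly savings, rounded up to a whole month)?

31 months

Offer 1: monthly rate = 5.5%/12 = 0.0045833; payment = 80,000 × 0.0045833 / (1 − (1+0.0045833)^−120) = £868.21.
Offer 2: monthly rate = 5%/12 = 0.0041667; payment = 80,000 × 0.0041667 / (1 − (1+0.0041667)^−120) = £848.52.
Monthly savings = £868.21 − £848.52 = £19.69.
Break-even = £600.00 / £19.69 = 30.47 → 31 months.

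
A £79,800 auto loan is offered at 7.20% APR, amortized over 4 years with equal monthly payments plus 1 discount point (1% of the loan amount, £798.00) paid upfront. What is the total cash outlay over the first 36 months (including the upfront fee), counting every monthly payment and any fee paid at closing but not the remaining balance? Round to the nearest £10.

Monthly rate = 7.2%/12 = 0.0060000; payment = 79,800 × 0.0060000 / (1 − (1+0.0060000)^−48) = £1,918.32.
Total outlay = 36 × £1,918.32 + £798.00 = £69,857.52.

£69,860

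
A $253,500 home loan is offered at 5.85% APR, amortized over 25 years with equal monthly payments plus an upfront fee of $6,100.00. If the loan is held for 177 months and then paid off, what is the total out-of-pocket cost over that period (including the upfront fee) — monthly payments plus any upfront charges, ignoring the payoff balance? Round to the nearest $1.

At 5.85% the monthly rate is 0.0048750, so the payment is 253,500 × 0.0048750 / (1 − 1.0048750^−300) = $1,610.14.
Total outlay = 177 × $1,610.14 + $6,100.00 = $291,094.78.

$291,095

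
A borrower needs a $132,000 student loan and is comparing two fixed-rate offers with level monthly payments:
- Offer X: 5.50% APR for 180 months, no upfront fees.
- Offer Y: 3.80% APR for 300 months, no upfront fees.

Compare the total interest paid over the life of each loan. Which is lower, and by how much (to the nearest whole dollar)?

Offer X by $10,536

Offer X: monthly rate = 5.5%/12 = 0.0045833; payment = 132,000 × 0.0045833 / (1 − (1+0.0045833)^−180) = $1,078.55.
Total interest on Offer X = 180 × $1,078.55 − $132,000 = $62,139.00.
Offer Y: monthly rate = 3.8%/12 = 0.0031667; payment = 132,000 × 0.0031667 / (1 − (1+0.0031667)^−300) = $682.25.
Total interest on Offer Y = 300 × $682.25 − $132,000 = $72,675.00.
Offer X is lower by $10,536.00.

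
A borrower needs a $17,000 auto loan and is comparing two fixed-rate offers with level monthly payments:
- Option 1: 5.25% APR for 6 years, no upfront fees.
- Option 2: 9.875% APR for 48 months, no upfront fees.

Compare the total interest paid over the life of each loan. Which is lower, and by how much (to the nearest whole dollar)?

Option 1 by $792

Option 1: at 5.25% the monthly rate is 0.0043750, so the payment is 17,000 × 0.0043750 / (1 − 1.0043750^−72) = $275.76.
Total interest on Option 1 = 72 × $275.76 − $17,000 = $2,854.72.
Option 2: at 9.875% the monthly rate is 0.0082292, so the payment is 17,000 × 0.0082292 / (1 − 1.0082292^−48) = $430.14.
Total interest on Option 2 = 48 × $430.14 − $17,000 = $3,646.72.
Option 1 is lower by $792.00.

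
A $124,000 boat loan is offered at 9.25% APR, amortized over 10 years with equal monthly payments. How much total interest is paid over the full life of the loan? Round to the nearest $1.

Monthly rate = 9.25%/12 = 0.0077083; payment = 124,000 × 0.0077083 / (1 − (1+0.0077083)^−120) = $1,587.61.
Total paid = 120 × $1,587.61 = $190,513.20; interest = $190,513.20 − $124,000 = $66,513.20.

$66,513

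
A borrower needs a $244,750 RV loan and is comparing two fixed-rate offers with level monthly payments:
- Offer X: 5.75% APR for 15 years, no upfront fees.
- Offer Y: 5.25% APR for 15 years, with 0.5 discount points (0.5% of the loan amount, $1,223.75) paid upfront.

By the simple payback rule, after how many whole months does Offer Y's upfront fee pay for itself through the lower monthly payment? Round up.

19 months

Offer X: monthly rate = 5.75%/12 = 0.0047917; payment = 244,750 × 0.0047917 / (1 − (1+0.0047917)^−180) = $2,032.43.
Offer Y: at 5.25% the monthly rate is 0.0043750, so the payment is 244,750 × 0.0043750 / (1 − 1.0043750^−180) = $1,967.49.
Monthly savings = $2,032.43 − $1,967.49 = $64.94.
Break-even = $1,223.75 / $64.94 = 18.84 → 19 months.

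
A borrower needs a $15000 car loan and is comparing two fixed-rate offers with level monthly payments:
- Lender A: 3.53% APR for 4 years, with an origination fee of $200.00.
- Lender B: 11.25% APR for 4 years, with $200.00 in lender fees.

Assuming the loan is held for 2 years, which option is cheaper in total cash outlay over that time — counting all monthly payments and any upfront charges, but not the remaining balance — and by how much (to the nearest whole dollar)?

Lender A: at 3.53% the monthly rate is 0.0029417, so the payment is 15,000 × 0.0029417 / (1 − 1.0029417^−48) = $335.54.
Lender B: monthly rate = 11.25%/12 = 0.0093750; payment = 15,000 × 0.0093750 / (1 − (1+0.0093750)^−48) = $389.51.
Over 24 months: Lender A costs 24 × $335.54 + $200.00 = $8,252.96; Lender B costs 24 × $389.51 + $200.00 = $9,548.24.
Lender A is cheaper by $9,548.24 − $8,252.96 = $1,295.28.

Lender A by $1,295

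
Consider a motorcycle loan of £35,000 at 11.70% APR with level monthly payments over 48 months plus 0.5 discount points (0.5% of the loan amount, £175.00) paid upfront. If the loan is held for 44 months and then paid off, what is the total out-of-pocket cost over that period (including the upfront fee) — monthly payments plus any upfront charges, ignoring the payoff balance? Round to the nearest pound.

Monthly rate = 11.7%/12 = 0.0097500; payment = 35,000 × 0.0097500 / (1 − (1+0.0097500)^−48) = £916.54.
Total outlay = 44 × £916.54 + £175.00 = £40,502.76.

£40,503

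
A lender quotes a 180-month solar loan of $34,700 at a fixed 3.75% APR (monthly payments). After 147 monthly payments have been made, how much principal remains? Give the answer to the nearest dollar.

$7,901

With monthly rate i = 3.75%/12 = 0.0031250, the balance after k of n payments is P · [(1+i)^n − (1+i)^k] / [(1+i)^n − 1].
(1+0.0031250)^180 = 1.75351601 and (1+0.0031250)^147 = 1.58195072, so the balance is 34,700 × (1.75351601 − 1.58195072) / (1.75351601 − 1) = $7,900.72.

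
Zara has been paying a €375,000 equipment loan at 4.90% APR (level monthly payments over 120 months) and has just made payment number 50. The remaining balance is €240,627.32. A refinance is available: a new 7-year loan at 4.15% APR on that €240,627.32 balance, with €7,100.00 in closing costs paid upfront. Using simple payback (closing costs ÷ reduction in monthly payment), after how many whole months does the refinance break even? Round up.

Current payment = 375,000 × 4.9%/12 / (1 − (1+0.0040833)^−120) = €3,959.15.
Refinanced payment = 240,627.32 × 0.0034583 / (1 − (1+0.0034583)^−84) = €3,305.73.
Monthly savings = €3,959.15 − €3,305.73 = €653.42.
Break-even = €7,100.00 / €653.42 = 10.87 → 11 months.

11 months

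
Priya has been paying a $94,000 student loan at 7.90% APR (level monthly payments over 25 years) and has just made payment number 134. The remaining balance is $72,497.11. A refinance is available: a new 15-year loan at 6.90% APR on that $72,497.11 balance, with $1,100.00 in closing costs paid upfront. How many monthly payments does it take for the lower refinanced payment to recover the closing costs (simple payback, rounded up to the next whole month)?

Current payment = 94,000 × 7.9%/12 / (1 − (1+0.0065833)^−300) = $719.29.
Refinanced payment = 72,497.11 × 0.0057500 / (1 − (1+0.0057500)^−180) = $647.58.
Monthly savings = $719.29 − $647.58 = $71.71.
Break-even = $1,100.00 / $71.71 = 15.34 → 16 months.

16 months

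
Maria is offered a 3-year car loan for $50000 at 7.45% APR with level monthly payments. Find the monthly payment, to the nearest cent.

Monthly rate = 7.45%/12 = 0.0062083; payment = 50,000 × 0.0062083 / (1 − (1+0.0062083)^−36) = $1,554.16.

$1,554.16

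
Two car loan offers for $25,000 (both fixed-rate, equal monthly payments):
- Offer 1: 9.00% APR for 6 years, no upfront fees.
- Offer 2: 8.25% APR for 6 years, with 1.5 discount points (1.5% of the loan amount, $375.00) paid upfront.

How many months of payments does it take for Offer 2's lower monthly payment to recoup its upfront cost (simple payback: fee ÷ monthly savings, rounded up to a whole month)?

Offer 1: at 9.00% the monthly rate is 0.0075000, so the payment is 25,000 × 0.0075000 / (1 − 1.0075000^−72) = $450.64.
Offer 2: monthly rate = 8.25%/12 = 0.0068750; payment = 25,000 × 0.0068750 / (1 − (1+0.0068750)^−72) = $441.39.
Monthly savings = $450.64 − $441.39 = $9.25.
Break-even = $375.00 / $9.25 = 40.54 → 41 months.

41 months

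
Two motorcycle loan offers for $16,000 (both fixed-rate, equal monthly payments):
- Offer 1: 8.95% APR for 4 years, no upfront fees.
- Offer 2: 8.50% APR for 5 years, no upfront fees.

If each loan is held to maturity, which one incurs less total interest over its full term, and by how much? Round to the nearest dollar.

Offer 1: monthly rate = 8.95%/12 = 0.0074583; payment = 16,000 × 0.0074583 / (1 − (1+0.0074583)^−48) = $397.78.
Total interest on Offer 1 = 48 × $397.78 − $16,000 = $3,093.44.
Offer 2: monthly rate = 8.5%/12 = 0.0070833; payment = 16,000 × 0.0070833 / (1 − (1+0.0070833)^−60) = $328.26.
Total interest on Offer 2 = 60 × $328.26 − $16,000 = $3,695.60.
Offer 1 is lower by $602.16.

Offer 1 by $602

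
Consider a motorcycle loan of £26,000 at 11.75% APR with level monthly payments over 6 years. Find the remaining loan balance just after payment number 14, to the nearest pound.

£22,263

With monthly rate i = 11.75%/12 = 0.0097917, the balance after k of n payments is P · [(1+i)^n − (1+i)^k] / [(1+i)^n − 1].
(1+0.0097917)^72 = 2.01691840 and (1+0.0097917)^14 = 1.14615922, so the balance is 26,000 × (2.01691840 − 1.14615922) / (2.01691840 − 1) = £22,263.08.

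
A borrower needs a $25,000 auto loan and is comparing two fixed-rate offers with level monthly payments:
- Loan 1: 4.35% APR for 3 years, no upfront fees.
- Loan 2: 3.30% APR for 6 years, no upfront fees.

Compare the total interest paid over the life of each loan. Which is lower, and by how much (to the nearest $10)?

Loan 1: at 4.35% the monthly rate is 0.0036250, so the payment is 25,000 × 0.0036250 / (1 − 1.0036250^−36) = $742.00.
Total interest on Loan 1 = 36 × $742.00 − $25,000 = $1,712.00.
Loan 2: monthly rate = 3.3%/12 = 0.0027500; payment = 25,000 × 0.0027500 / (1 − (1+0.0027500)^−72) = $383.21.
Total interest on Loan 2 = 72 × $383.21 − $25,000 = $2,591.12.
Loan 1 is lower by $879.12.

Loan 1 by $880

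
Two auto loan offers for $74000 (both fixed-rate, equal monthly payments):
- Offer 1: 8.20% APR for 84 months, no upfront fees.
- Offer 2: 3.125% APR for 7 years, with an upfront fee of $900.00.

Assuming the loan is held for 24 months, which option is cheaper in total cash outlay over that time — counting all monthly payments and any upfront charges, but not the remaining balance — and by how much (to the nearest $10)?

Offer 2 by $3,390

Offer 1: monthly rate = 8.2%/12 = 0.0068333; payment = 74,000 × 0.0068333 / (1 − (1+0.0068333)^−84) = $1,160.77.
Offer 2: at 3.125% the monthly rate is 0.0026042, so the payment is 74,000 × 0.0026042 / (1 − 1.0026042^−84) = $981.96.
Over 24 months: Offer 1 costs 24 × $1,160.77 = $27,858.48; Offer 2 costs 24 × $981.96 + $900.00 = $24,467.04.
Offer 2 is cheaper by $27,858.48 − $24,467.04 = $3,391.44.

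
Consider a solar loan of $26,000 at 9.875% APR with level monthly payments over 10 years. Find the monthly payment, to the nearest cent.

Monthly rate = 9.875%/12 = 0.0082292; payment = 26,000 × 0.0082292 / (1 − (1+0.0082292)^−120) = $341.79.

$341.79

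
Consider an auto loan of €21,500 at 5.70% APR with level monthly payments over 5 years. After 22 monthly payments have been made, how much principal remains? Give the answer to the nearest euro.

€14,316

With monthly rate i = 5.7%/12 = 0.0047500, the balance after k of n payments is P · [(1+i)^n − (1+i)^k] / [(1+i)^n − 1].
(1+0.0047500)^60 = 1.32886509 and (1+0.0047500)^22 = 1.10988077, so the balance is 21,500 × (1.32886509 − 1.10988077) / (1.32886509 − 1) = €14,316.40.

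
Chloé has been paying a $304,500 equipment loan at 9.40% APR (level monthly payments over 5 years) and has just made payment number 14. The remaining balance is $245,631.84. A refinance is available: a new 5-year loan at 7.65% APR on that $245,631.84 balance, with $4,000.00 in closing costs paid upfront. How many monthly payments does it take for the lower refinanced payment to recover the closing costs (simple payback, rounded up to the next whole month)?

3 months

Current payment = 304,500 × 9.4%/12 / (1 − (1+0.0078333)^−60) = $6,380.20.
Refinanced payment = 245,631.84 × 0.0063750 / (1 − (1+0.0063750)^−60) = $4,939.49.
Monthly savings = $6,380.20 − $4,939.49 = $1,440.71.
Break-even = $4,000.00 / $1,440.71 = 2.78 → 3 months.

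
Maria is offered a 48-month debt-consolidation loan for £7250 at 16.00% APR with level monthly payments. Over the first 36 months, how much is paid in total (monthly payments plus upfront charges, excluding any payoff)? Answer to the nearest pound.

£7,397

Monthly rate = 16%/12 = 0.0133333; payment = 7,250 × 0.0133333 / (1 − (1+0.0133333)^−48) = £205.47.
Total outlay = 36 × £205.47 = £7,396.92.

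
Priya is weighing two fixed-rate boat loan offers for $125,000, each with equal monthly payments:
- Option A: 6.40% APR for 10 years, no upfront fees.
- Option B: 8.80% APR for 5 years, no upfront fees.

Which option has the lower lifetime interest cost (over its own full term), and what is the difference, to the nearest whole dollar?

Option A: monthly rate = 6.4%/12 = 0.0053333; payment = 125,000 × 0.0053333 / (1 − (1+0.0053333)^−120) = $1,413.00.
Total interest on Option A = 120 × $1,413.00 − $125,000 = $44,560.00.
Option B: monthly rate = 8.8%/12 = 0.0073333; payment = 125,000 × 0.0073333 / (1 − (1+0.0073333)^−60) = $2,582.68.
Total interest on Option B = 60 × $2,582.68 − $125,000 = $29,960.80.
Option B is lower by $14,599.20.

Option B by $14,599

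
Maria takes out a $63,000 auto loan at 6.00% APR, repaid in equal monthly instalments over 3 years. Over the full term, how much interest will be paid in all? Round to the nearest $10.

$6,000

Monthly rate = 6%/12 = 0.0050000; payment = 63,000 × 0.0050000 / (1 − (1+0.0050000)^−36) = $1,916.58.
Total paid = 36 × $1,916.58 = $68,996.88; interest = $68,996.88 − $63,000 = $5,996.88.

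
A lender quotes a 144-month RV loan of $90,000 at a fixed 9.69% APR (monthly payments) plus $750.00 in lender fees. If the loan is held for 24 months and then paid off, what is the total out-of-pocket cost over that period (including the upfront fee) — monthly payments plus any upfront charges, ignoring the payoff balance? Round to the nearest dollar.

$26,178

At 9.69% the monthly rate is 0.0080750, so the payment is 90,000 × 0.0080750 / (1 − 1.0080750^−144) = $1,059.51.
Total outlay = 24 × $1,059.51 + $750.00 = $26,178.24.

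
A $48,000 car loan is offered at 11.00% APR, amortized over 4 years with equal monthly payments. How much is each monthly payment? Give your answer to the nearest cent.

Monthly rate = 11%/12 = 0.0091667; payment = 48,000 × 0.0091667 / (1 − (1+0.0091667)^−48) = $1,240.59.

$1,240.59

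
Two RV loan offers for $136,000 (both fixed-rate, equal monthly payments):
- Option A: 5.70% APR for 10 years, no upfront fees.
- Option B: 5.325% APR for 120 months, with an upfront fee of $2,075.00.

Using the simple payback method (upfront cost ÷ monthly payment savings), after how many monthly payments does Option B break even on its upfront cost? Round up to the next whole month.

Option A: monthly rate = 5.7%/12 = 0.0047500; payment = 136,000 × 0.0047500 / (1 − (1+0.0047500)^−120) = $1,489.47.
Option B: monthly rate = 5.325%/12 = 0.0044375; payment = 136,000 × 0.0044375 / (1 − (1+0.0044375)^−120) = $1,464.19.
Monthly savings = $1,489.47 − $1,464.19 = $25.28.
Break-even = $2,075.00 / $25.28 = 82.08 → 83 months.

83 months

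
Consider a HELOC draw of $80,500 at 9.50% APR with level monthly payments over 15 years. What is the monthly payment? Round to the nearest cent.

$840.60

At 9.50% the monthly rate is 0.0079167, so the payment is 80,500 × 0.0079167 / (1 − 1.0079167^−180) = $840.60.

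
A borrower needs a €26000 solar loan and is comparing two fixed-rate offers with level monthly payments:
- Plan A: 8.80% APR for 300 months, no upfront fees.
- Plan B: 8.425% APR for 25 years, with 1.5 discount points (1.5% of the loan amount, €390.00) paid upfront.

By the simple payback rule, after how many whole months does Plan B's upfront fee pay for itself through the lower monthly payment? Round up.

60 months

Plan A: at 8.80% the monthly rate is 0.0073333, so the payment is 26,000 × 0.0073333 / (1 − 1.0073333^−300) = €214.64.
Plan B: monthly rate = 8.425%/12 = 0.0070208; payment = 26,000 × 0.0070208 / (1 − (1+0.0070208)^−300) = €208.05.
Monthly savings = €214.64 − €208.05 = €6.59.
Break-even = €390.00 / €6.59 = 59.18 → 60 months.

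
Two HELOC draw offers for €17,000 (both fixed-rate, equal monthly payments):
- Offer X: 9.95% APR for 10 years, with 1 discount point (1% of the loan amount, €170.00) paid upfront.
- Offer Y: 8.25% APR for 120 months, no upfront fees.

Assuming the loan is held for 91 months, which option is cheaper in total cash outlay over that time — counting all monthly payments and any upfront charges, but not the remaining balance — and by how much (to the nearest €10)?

Offer Y by €1,600

Offer X: at 9.95% the monthly rate is 0.0082917, so the payment is 17,000 × 0.0082917 / (1 − 1.0082917^−120) = €224.19.
Offer Y: monthly rate = 8.25%/12 = 0.0068750; payment = 17,000 × 0.0068750 / (1 − (1+0.0068750)^−120) = €208.51.
Over 91 months: Offer X costs 91 × €224.19 + €170.00 = €20,571.29; Offer Y costs 91 × €208.51 = €18,974.41.
Offer Y is cheaper by €20,571.29 − €18,974.41 = €1,596.88.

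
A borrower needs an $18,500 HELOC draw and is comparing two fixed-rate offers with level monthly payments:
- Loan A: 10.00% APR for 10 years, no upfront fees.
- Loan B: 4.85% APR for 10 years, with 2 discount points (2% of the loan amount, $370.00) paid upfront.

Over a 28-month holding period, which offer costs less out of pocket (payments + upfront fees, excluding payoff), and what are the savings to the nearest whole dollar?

Loan B by $1,019

Loan A: monthly rate = 10%/12 = 0.0083333; payment = 18,500 × 0.0083333 / (1 − (1+0.0083333)^−120) = $244.48.
Loan B: at 4.85% the monthly rate is 0.0040417, so the payment is 18,500 × 0.0040417 / (1 − 1.0040417^−120) = $194.87.
Over 28 months: Loan A costs 28 × $244.48 = $6,845.44; Loan B costs 28 × $194.87 + $370.00 = $5,826.36.
Loan B is cheaper by $6,845.44 − $5,826.36 = $1,019.08.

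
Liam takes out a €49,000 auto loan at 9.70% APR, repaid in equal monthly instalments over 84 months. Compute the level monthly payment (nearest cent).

€805.88

At 9.70% the monthly rate is 0.0080833, so the payment is 49,000 × 0.0080833 / (1 − 1.0080833^−84) = €805.88.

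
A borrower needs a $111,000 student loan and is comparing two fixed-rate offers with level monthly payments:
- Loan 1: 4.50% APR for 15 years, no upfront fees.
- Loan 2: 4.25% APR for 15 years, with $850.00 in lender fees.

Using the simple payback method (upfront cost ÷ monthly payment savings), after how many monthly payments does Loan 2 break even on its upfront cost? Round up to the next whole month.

Loan 1: at 4.50% the monthly rate is 0.0037500, so the payment is 111,000 × 0.0037500 / (1 − 1.0037500^−180) = $849.14.
Loan 2: at 4.25% the monthly rate is 0.0035417, so the payment is 111,000 × 0.0035417 / (1 − 1.0035417^−180) = $835.03.
Monthly savings = $849.14 − $835.03 = $14.11.
Break-even = $850.00 / $14.11 = 60.24 → 61 months.

61 months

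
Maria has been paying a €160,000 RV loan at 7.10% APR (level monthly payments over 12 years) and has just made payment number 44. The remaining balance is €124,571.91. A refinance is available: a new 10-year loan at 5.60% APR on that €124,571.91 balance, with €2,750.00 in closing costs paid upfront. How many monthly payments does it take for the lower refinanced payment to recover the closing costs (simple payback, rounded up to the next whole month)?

Current payment = 160,000 × 7.1%/12 / (1 − (1+0.0059167)^−144) = €1,653.95.
Refinanced payment = 124,571.91 × 0.0046667 / (1 − (1+0.0046667)^−120) = €1,358.11.
Monthly savings = €1,653.95 − €1,358.11 = €295.84.
Break-even = €2,750.00 / €295.84 = 9.30 → 10 months.

10 months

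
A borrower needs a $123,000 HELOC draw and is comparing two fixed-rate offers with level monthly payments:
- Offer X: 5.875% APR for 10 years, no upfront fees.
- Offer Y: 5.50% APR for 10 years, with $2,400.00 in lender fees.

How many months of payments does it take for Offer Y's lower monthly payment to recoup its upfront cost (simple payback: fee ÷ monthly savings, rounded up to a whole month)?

Offer X: monthly rate = 5.875%/12 = 0.0048958; payment = 123,000 × 0.0048958 / (1 − (1+0.0048958)^−120) = $1,357.84.
Offer Y: at 5.50% the monthly rate is 0.0045833, so the payment is 123,000 × 0.0045833 / (1 − 1.0045833^−120) = $1,334.87.
Monthly savings = $1,357.84 − $1,334.87 = $22.97.
Break-even = $2,400.00 / $22.97 = 104.48 → 105 months.

105 months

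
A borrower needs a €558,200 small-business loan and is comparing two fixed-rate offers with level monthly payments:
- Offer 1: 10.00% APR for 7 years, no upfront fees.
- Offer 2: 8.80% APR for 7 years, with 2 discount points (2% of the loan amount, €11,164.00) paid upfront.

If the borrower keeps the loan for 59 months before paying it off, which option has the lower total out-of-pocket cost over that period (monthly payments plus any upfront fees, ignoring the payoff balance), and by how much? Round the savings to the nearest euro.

Offer 2 by €9,038

Offer 1: monthly rate = 10%/12 = 0.0083333; payment = 558,200 × 0.0083333 / (1 − (1+0.0083333)^−84) = €9,266.78.
Offer 2: monthly rate = 8.8%/12 = 0.0073333; payment = 558,200 × 0.0073333 / (1 − (1+0.0073333)^−84) = €8,924.37.
Over 59 months: Offer 1 costs 59 × €9,266.78 = €546,740.02; Offer 2 costs 59 × €8,924.37 + €11,164.00 = €537,701.83.
Offer 2 is cheaper by €546,740.02 − €537,701.83 = €9,038.19.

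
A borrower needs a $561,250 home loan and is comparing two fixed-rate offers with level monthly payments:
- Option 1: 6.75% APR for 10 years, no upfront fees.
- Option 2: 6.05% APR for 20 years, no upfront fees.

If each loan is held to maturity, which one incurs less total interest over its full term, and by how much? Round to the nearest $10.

Option 1: monthly rate = 6.75%/12 = 0.0056250; payment = 561,250 × 0.0056250 / (1 − (1+0.0056250)^−120) = $6,444.50.
Total interest on Option 1 = 120 × $6,444.50 − $561,250 = $212,090.00.
Option 2: at 6.05% the monthly rate is 0.0050417, so the payment is 561,250 × 0.0050417 / (1 − 1.0050417^−240) = $4,037.18.
Total interest on Option 2 = 240 × $4,037.18 − $561,250 = $407,673.20.
Option 1 is lower by $195,583.20.

Option 1 by $195,580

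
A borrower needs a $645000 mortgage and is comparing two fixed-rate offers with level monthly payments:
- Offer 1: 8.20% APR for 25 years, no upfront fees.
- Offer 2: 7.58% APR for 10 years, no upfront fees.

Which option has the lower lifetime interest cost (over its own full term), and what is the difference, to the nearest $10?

Offer 2 by $597,200

Offer 1: monthly rate = 8.2%/12 = 0.0068333; payment = 645,000 × 0.0068333 / (1 − (1+0.0068333)^−300) = $5,063.97.
Total interest on Offer 1 = 300 × $5,063.97 − $645,000 = $874,191.00.
Offer 2: monthly rate = 7.58%/12 = 0.0063167; payment = 645,000 × 0.0063167 / (1 − (1+0.0063167)^−120) = $7,683.22.
Total interest on Offer 2 = 120 × $7,683.22 − $645,000 = $276,986.40.
Offer 2 is lower by $597,204.60.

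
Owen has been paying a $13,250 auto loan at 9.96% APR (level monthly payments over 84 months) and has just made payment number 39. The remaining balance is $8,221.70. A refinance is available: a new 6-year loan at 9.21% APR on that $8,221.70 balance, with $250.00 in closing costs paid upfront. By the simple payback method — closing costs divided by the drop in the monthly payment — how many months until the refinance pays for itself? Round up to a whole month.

Current payment = 13,250 × 9.96%/12 / (1 − (1+0.0083000)^−84) = $219.69.
Refinanced payment = 8,221.70 × 0.0076750 / (1 − (1+0.0076750)^−72) = $149.06.
Monthly savings = $219.69 − $149.06 = $70.63.
Break-even = $250.00 / $70.63 = 3.54 → 4 months.

4 months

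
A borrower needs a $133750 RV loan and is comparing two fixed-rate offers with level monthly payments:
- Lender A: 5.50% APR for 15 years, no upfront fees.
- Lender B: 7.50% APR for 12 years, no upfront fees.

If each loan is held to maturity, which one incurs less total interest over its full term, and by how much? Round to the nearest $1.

Lender A by $6,524

Lender A: at 5.50% the monthly rate is 0.0045833, so the payment is 133,750 × 0.0045833 / (1 − 1.0045833^−180) = $1,092.85.
Total interest on Lender A = 180 × $1,092.85 − $133,750 = $62,963.00.
Lender B: at 7.50% the monthly rate is 0.0062500, so the payment is 133,750 × 0.0062500 / (1 − 1.0062500^−144) = $1,411.37.
Total interest on Lender B = 144 × $1,411.37 − $133,750 = $69,487.28.
Lender A is lower by $6,524.28.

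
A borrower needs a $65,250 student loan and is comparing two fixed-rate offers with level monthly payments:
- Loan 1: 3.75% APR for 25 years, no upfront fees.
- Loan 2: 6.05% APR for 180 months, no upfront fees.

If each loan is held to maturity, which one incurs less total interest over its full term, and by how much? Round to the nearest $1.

Loan 1: monthly rate = 3.75%/12 = 0.0031250; payment = 65,250 × 0.0031250 / (1 − (1+0.0031250)^−300) = $335.47.
Total interest on Loan 1 = 300 × $335.47 − $65,250 = $35,391.00.
Loan 2: monthly rate = 6.05%/12 = 0.0050417; payment = 65,250 × 0.0050417 / (1 − (1+0.0050417)^−180) = $552.38.
Total interest on Loan 2 = 180 × $552.38 − $65,250 = $34,178.40.
Loan 2 is lower by $1,212.60.

Loan 2 by $1,213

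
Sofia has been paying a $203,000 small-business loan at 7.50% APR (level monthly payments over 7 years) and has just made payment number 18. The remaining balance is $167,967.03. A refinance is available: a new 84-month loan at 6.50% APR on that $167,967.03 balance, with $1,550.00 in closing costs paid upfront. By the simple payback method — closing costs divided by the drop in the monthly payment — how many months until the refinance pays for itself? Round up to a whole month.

3 months

Current payment = 203,000 × 7.5%/12 / (1 − (1+0.0062500)^−84) = $3,113.67.
Refinanced payment = 167,967.03 × 0.0054167 / (1 − (1+0.0054167)^−84) = $2,494.22.
Monthly savings = $3,113.67 − $2,494.22 = $619.45.
Break-even = $1,550.00 / $619.45 = 2.50 → 3 months.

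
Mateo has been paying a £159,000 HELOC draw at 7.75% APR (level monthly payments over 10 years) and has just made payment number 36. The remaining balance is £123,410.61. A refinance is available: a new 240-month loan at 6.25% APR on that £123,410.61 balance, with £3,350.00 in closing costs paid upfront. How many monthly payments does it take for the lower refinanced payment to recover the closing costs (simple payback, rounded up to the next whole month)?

Current payment = 159,000 × 7.75%/12 / (1 − (1+0.0064583)^−120) = £1,908.17.
Refinanced payment = 123,410.61 × 0.0052083 / (1 − (1+0.0052083)^−240) = £902.04.
Monthly savings = £1,908.17 − £902.04 = £1,006.13.
Break-even = £3,350.00 / £1,006.13 = 3.33 → 4 months.

4 months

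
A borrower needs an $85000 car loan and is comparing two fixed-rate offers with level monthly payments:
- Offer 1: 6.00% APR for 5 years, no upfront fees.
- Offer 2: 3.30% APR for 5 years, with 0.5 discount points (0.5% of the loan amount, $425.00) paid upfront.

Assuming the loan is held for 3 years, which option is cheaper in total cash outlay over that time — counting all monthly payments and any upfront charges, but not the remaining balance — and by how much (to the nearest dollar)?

Offer 2 by $3,340

Offer 1: at 6.00% the monthly rate is 0.0050000, so the payment is 85,000 × 0.0050000 / (1 − 1.0050000^−60) = $1,643.29.
Offer 2: monthly rate = 3.3%/12 = 0.0027500; payment = 85,000 × 0.0027500 / (1 − (1+0.0027500)^−60) = $1,538.70.
Over 36 months: Offer 1 costs 36 × $1,643.29 = $59,158.44; Offer 2 costs 36 × $1,538.70 + $425.00 = $55,818.20.
Offer 2 is cheaper by $59,158.44 − $55,818.20 = $3,340.24.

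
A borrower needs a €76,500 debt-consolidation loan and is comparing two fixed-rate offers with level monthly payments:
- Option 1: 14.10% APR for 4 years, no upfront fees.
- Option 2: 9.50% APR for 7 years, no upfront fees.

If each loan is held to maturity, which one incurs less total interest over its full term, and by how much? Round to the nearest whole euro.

Option 1: at 14.10% the monthly rate is 0.0117500, so the payment is 76,500 × 0.0117500 / (1 − 1.0117500^−48) = €2,094.31.
Total interest on Option 1 = 48 × €2,094.31 − €76,500 = €24,026.88.
Option 2: at 9.50% the monthly rate is 0.0079167, so the payment is 76,500 × 0.0079167 / (1 − 1.0079167^−84) = €1,250.31.
Total interest on Option 2 = 84 × €1,250.31 − €76,500 = €28,526.04.
Option 1 is lower by €4,499.16.

Option 1 by €4,499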